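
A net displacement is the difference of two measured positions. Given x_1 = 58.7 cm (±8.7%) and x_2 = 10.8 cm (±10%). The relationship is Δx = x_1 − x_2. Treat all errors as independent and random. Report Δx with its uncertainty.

Δx is a linear combination, so absolute uncertainties add in quadrature:
  (δx_1)² = 26.1;  (δx_2)² = 1.17
δΔx = √(27.2) = 5.22 cm
Δx = 47.9 cm.

47.9 ± 5.22 cm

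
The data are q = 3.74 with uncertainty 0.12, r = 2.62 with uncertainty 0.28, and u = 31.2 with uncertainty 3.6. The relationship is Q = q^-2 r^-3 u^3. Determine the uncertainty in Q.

57.5

For a monomial Q ∝ q^-2, r^-3, u^3, fractional errors add in quadrature:
  (-2·δq/q)² = (-2×0.0321)² = 0.00412;  (-3·δr/r)² = (-3×0.107)² = 0.103;  (3·δu/u)² = (3×0.115)² = 0.120
δQ/Q = √(0.227) = 0.476
Q = 121, so δQ = 0.476 × 121 = 57.5.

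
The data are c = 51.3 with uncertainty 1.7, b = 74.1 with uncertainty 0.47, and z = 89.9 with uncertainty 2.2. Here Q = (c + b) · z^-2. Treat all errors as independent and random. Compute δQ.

Let u = c + b = 125. δu = √(δc² + δb²) = √(2.89 + 0.221) = 1.76, so δu/u = 0.0141.
Q is then a monomial in u, z:
δQ/Q = √((δu/u)² + (-2·δz/z)²) = √(0.000198 + 0.00240) = 0.0509
Q = 0.0155, so δQ = 0.0509 × 0.0155 = 0.000790.

0.000790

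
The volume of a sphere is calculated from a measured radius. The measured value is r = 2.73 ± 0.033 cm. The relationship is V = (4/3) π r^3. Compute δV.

V ∝ r^3, so δV/V = |3| · δr/r = 3 × 0.0121 = 0.0363.
V = 85.2 cm^3, so δV = 0.0363 × 85.2 = 3.09 cm^3.

3.09 cm^3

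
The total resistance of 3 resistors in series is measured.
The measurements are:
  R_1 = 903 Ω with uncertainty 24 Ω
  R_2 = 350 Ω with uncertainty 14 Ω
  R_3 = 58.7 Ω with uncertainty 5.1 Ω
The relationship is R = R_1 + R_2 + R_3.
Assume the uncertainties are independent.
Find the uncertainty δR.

28.2 Ω

R is a linear combination, so absolute uncertainties add in quadrature:
  (δR_1)² = 576;  (δR_2)² = 196;  (δR_3)² = 26.0
δR = √(798) = 28.2 Ω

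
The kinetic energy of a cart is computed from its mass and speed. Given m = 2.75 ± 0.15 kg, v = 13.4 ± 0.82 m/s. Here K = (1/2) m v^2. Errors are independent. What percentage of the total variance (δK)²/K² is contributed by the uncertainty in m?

(δK/K)² = (1·δm/m)² + (2·δv/v)²
  m term: (1×0.0545)² = 0.00298
  v term: (2×0.0612)² = 0.0150
Total = 0.0180. Share from m = 0.00298/0.0180 = 0.166.

16.6%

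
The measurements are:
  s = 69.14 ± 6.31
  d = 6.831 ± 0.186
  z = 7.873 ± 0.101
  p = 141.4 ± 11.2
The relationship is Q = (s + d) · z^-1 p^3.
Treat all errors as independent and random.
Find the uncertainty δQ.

6.88e+06

Let u = s + d = 75.97. δu = √(δs² + δd²) = √(39.8 + 0.0346) = 6.31, so δu/u = 0.0831.
Q is then a monomial in u, z, p:
δQ/Q = √((δu/u)² + (-1·δz/z)² + (3·δp/p)²) = √(0.00690 + 0.000165 + 0.0565) = 0.252
Q = 2.728e+07, so δQ = 0.252 × 2.728e+07 = 6.88e+06.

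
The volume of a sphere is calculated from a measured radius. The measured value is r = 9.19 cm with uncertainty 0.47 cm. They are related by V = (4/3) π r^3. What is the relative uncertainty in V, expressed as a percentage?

15.3%

Each factor contributes (exponent × relative error)² to (δV/V)²:
  (3·δr/r)² = (3×0.0511)² = 0.0235
δV/V = √(0.0235) = 0.153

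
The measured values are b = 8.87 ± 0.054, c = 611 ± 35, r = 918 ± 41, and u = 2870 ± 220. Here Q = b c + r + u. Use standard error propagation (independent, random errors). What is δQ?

384

Let p = b·c = 5420. δp/p = √((1·δb/b)² + (1·δc/c)²) = √(3.71e-05 + 0.00328) = 0.0576, so δp = 312.
Q = p + r + u: δQ = √(δp² + δr² + δu²) = √(97500 + 1680 + 48400) = 384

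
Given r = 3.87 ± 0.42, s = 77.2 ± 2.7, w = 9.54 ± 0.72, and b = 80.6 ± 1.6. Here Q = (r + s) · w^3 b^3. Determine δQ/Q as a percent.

Let u = r + s = 81.1. δu = √(δr² + δs²) = √(0.176 + 7.29) = 2.73, so δu/u = 0.0337.
Q is then a monomial in u, w, b:
δQ/Q = √((δu/u)² + (3·δw/w)² + (3·δb/b)²) = √(0.00114 + 0.0513 + 0.00355) = 0.237

23.7%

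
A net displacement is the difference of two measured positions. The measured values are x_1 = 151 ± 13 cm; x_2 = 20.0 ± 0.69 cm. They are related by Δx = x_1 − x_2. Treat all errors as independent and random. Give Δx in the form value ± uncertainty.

131 ± 13.0 cm

Δx is a linear combination, so absolute uncertainties add in quadrature:
  (δx_1)² = 169;  (δx_2)² = 0.476
δΔx = √(169) = 13.0 cm
Δx = 131 cm.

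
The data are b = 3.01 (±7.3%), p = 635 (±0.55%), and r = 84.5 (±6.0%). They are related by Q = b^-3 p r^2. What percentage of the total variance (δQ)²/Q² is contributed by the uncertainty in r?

(δQ/Q)² = (-3·δb/b)² + (1·δp/p)² + (2·δr/r)²
  b term: (-3×0.0730)² = 0.0480
  p term: (1×0.00550)² = 3.03e-05
  r term: (2×0.0600)² = 0.0144
Total = 0.0624. Share from r = 0.0144/0.0624 = 0.231.

23.1%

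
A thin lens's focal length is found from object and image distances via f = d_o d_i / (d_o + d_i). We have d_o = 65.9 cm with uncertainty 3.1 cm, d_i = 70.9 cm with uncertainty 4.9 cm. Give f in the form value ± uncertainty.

34.2 ± 1.41 cm

∂f/∂d_o = (d_i/(d_o+d_i))² = 0.269;  ∂f/∂d_i = (d_o/(d_o+d_i))² = 0.232
δf = √((∂f/∂d_o · δd_o)² + (∂f/∂d_i · δd_i)²) = √(0.693 + 1.29) = 1.41 cm
f = 34.2 cm.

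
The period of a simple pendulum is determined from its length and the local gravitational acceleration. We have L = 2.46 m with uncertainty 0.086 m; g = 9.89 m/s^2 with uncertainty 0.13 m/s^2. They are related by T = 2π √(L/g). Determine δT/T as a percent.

1.87%

For a monomial T ∝ L^(1/2), g^(-1/2), fractional errors add in quadrature:
  (½·δL/L)² = (0.5×0.0350)² = 0.000306;  (−½·δg/g)² = (-0.5×0.0131)² = 4.32e-05
δT/T = √(0.000349) = 0.0187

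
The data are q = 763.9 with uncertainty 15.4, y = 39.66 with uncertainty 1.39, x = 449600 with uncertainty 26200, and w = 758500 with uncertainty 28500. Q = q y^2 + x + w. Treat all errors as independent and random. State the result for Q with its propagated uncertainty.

Let p = q·y^2 = 1.202e+06. δp/p = √((1·δq/q)² + (2·δy/y)²) = √(0.000406 + 0.00491) = 0.0729, so δp = 87600.
Q = p + x + w: δQ = √(δp² + δx² + δw²) = √(7.68e+09 + 6.86e+08 + 8.12e+08) = 95800
Q = 2.41e+06.

(2.410 ± 0.0958) × 10^6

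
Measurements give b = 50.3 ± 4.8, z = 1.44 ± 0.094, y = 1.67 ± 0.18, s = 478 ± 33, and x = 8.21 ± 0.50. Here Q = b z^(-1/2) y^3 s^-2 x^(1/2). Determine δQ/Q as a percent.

36.7%

Each factor contributes (exponent × relative error)² to (δQ/Q)²:
  (1·δb/b)² = (1×0.0954)² = 0.00911;  (−½·δz/z)² = (-0.5×0.0653)² = 0.00107;  (3·δy/y)² = (3×0.108)² = 0.105;  (-2·δs/s)² = (-2×0.0690)² = 0.0191;  (½·δx/x)² = (0.5×0.0609)² = 0.000927
δQ/Q = √(0.135) = 0.367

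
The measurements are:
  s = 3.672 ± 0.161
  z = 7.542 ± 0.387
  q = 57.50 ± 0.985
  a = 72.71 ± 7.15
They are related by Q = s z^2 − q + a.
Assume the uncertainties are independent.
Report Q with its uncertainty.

Let p = s·z^2 = 208.9. δp/p = √((1·δs/s)² + (2·δz/z)²) = √(0.00192 + 0.0105) = 0.112, so δp = 23.3.
Q = p − q + a: δQ = √(δp² + δq² + δa²) = √(543 + 0.970 + 51.1) = 24.4
Q = 224.1.

224.1 ± 24.4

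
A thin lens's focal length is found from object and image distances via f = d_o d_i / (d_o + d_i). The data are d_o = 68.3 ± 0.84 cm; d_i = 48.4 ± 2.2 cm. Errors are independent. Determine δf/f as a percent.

∂f/∂d_o = (d_i/(d_o+d_i))² = 0.172;  ∂f/∂d_i = (d_o/(d_o+d_i))² = 0.343
δf = √((∂f/∂d_o · δd_o)² + (∂f/∂d_i · δd_i)²) = √(0.0209 + 0.568) = 0.767 cm
f = 28.3 cm, so δf/f = 0.767/28.3 = 0.0271.

2.71%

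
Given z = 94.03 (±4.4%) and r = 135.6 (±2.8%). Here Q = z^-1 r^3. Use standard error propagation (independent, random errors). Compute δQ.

Q is a product of powers, so relative uncertainties combine in quadrature:
  (-1·δz/z)² = (-1×0.0440)² = 0.00194;  (3·δr/r)² = (3×0.0280)² = 0.00706
δQ/Q = √(0.00899) = 0.0948
Q = 26520, so δQ = 0.0948 × 26520 = 2510.

2510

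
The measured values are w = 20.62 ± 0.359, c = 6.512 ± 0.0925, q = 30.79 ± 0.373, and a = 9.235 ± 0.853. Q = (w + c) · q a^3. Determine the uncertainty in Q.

1.83e+05

Let u = w + c = 27.13. δu = √(δw² + δc²) = √(0.129 + 0.00856) = 0.371, so δu/u = 0.0137.
Q is then a monomial in u, q, a:
δQ/Q = √((δu/u)² + (1·δq/q)² + (3·δa/a)²) = √(0.000187 + 0.000147 + 0.0768) = 0.278
Q = 658000, so δQ = 0.278 × 658000 = 1.83e+05.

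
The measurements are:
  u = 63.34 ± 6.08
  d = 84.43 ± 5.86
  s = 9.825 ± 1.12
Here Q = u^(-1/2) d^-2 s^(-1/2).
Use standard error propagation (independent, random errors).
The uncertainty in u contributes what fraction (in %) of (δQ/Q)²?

9.28%

(δQ/Q)² = (−½·δu/u)² + (-2·δd/d)² + (−½·δs/s)²
  u term: (-0.5×0.0960)² = 0.00230
  d term: (-2×0.0694)² = 0.0193
  s term: (-0.5×0.114)² = 0.00325
Total = 0.0248. Share from u = 0.00230/0.0248 = 0.0928.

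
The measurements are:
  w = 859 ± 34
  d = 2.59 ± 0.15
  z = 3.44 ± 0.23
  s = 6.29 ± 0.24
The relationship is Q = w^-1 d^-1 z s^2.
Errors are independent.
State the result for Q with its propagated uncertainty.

For a monomial Q ∝ w^-1, d^-1, z, s^2, fractional errors add in quadrature:
  (-1·δw/w)² = (-1×0.0396)² = 0.00157;  (-1·δd/d)² = (-1×0.0579)² = 0.00335;  (1·δz/z)² = (1×0.0669)² = 0.00447;  (2·δs/s)² = (2×0.0382)² = 0.00582
δQ/Q = √(0.0152) = 0.123
Q = 0.0612, so δQ = 0.123 × 0.0612 = 0.00755.

0.0612 ± 0.00755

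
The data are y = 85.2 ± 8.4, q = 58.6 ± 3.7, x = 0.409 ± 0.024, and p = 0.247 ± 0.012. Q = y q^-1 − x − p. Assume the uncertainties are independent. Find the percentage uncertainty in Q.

Let w = y·q^-1 = 1.45. δw/w = √((1·δy/y)² + (-1·δq/q)²) = √(0.00972 + 0.00399) = 0.117, so δw = 0.170.
Q = w − x − p: δQ = √(δw² + δx² + δp²) = √(0.0290 + 0.000576 + 0.000144) = 0.172
Q = 0.798, so δQ/Q = 0.172/0.798 = 0.216.

21.6%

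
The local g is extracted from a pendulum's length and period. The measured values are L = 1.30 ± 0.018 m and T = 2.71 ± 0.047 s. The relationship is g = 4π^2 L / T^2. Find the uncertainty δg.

0.261 m/s^2

Relative error in a monomial: (δg/g)² = Σ (nᵢ · δxᵢ/xᵢ)².
  (1·δL/L)² = (1×0.0138)² = 0.000192;  (-2·δT/T)² = (-2×0.0173)² = 0.00120
δg/g = √(0.00139) = 0.0373
g = 6.99 m/s^2, so δg = 0.0373 × 6.99 = 0.261 m/s^2.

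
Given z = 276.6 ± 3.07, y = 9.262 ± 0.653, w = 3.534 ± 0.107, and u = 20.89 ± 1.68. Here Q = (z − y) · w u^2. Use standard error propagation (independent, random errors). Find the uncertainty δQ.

67700

Let h = z − y = 267.3. δh = √(δz² + δy²) = √(9.42 + 0.426) = 3.14, so δh/h = 0.0117.
Q is then a monomial in h, w, u:
δQ/Q = √((δh/h)² + (1·δw/w)² + (2·δu/u)²) = √(0.000138 + 0.000917 + 0.0259) = 0.164
Q = 412300, so δQ = 0.164 × 412300 = 67700.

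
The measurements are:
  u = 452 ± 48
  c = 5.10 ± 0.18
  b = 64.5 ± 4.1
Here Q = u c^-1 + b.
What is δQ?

10.7

Let p = u·c^-1 = 88.6. δp/p = √((1·δu/u)² + (-1·δc/c)²) = √(0.0113 + 0.00125) = 0.112, so δp = 9.92.
Q = p + b: δQ = √(δp² + δb²) = √(98.4 + 16.8) = 10.7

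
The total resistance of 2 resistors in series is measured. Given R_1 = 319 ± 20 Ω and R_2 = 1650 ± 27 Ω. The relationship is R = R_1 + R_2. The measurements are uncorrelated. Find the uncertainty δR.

For a sum/difference, combine absolute errors in quadrature:
  (δR_1)² = 400;  (δR_2)² = 729
δR = √(1130) = 33.6 Ω

33.6 Ω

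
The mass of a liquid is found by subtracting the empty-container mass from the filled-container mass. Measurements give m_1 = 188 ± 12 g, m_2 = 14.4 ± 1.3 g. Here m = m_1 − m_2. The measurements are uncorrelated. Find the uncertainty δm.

12.1 g

Each term contributes (cᵢ δxᵢ)² to (δm)²:
  (δm_1)² = 144;  (δm_2)² = 1.69
δm = √(146) = 12.1 g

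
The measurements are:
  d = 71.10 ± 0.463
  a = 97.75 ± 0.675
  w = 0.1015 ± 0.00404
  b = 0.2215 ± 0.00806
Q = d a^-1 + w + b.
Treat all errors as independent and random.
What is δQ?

0.0114

Let p = d·a^-1 = 0.7274. δp/p = √((1·δd/d)² + (-1·δa/a)²) = √(4.24e-05 + 4.77e-05) = 0.00949, so δp = 0.00690.
Q = p + w + b: δQ = √(δp² + δw² + δb²) = √(4.77e-05 + 1.63e-05 + 6.5e-05) = 0.0114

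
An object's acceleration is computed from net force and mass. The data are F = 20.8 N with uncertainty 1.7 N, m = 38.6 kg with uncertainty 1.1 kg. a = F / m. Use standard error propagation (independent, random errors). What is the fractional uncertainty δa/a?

Since a is a product/quotient, work with relative uncertainties:
  (1·δF/F)² = (1×0.0817)² = 0.00668;  (-1·δm/m)² = (-1×0.0285)² = 0.000812
δa/a = √(0.00749) = 0.0866

0.0866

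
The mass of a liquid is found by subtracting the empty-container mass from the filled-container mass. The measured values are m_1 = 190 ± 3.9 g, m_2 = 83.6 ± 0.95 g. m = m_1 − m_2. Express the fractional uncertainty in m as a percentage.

3.77%

m is a linear combination, so absolute uncertainties add in quadrature:
  (δm_1)² = 15.2;  (δm_2)² = 0.902
δm = √(16.1) = 4.01 g
m = 106 g, so δm/m = 4.01/106 = 0.0377.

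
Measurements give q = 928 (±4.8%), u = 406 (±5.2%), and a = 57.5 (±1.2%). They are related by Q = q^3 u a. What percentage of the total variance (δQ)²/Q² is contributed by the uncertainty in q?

(δQ/Q)² = (3·δq/q)² + (1·δu/u)² + (1·δa/a)²
  q term: (3×0.0480)² = 0.0207
  u term: (1×0.0520)² = 0.00270
  a term: (1×0.0120)² = 0.000144
Total = 0.0236. Share from q = 0.0207/0.0236 = 0.879.

87.9%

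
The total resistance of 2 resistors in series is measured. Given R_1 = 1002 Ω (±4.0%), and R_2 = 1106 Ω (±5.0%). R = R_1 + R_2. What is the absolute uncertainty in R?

Absolute uncertainties add in quadrature for a linear combination:
  (δR_1)² = 1610;  (δR_2)² = 3060
δR = √(4660) = 68.3 Ω

68.3 Ω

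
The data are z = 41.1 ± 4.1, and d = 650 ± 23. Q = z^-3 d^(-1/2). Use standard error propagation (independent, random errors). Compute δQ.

Products/powers → add relative errors in quadrature, weighted by exponent:
  (-3·δz/z)² = (-3×0.0998)² = 0.0896;  (−½·δd/d)² = (-0.5×0.0354)² = 0.000313
δQ/Q = √(0.0899) = 0.300
Q = 5.65e-07, so δQ = 0.300 × 5.65e-07 = 1.69e-07.

1.69e-07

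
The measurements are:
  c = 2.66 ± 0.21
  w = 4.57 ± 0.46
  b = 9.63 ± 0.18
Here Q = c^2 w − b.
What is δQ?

Let p = c^2·w = 32.3. δp/p = √((2·δc/c)² + (1·δw/w)²) = √(0.0249 + 0.0101) = 0.187, so δp = 6.05.
Q = p − b: δQ = √(δp² + δb²) = √(36.7 + 0.0324) = 6.06

6.06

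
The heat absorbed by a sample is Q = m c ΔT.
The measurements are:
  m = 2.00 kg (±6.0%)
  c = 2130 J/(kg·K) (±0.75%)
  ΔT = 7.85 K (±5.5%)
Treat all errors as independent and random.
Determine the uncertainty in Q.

Since Q is a product/quotient, work with relative uncertainties:
  (1·δm/m)² = (1×0.0600)² = 0.00360;  (1·δc/c)² = (1×0.00750)² = 5.62e-05;  (1·δΔT/ΔT)² = (1×0.0550)² = 0.00302
δQ/Q = √(0.00668) = 0.0817
Q = 33400 J, so δQ = 0.0817 × 33400 = 2730 J.

2730 J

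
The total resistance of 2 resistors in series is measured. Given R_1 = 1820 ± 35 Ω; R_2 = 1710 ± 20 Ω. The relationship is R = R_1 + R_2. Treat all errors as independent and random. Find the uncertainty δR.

R is a linear combination, so absolute uncertainties add in quadrature:
  (δR_1)² = 1220;  (δR_2)² = 400
δR = √(1620) = 40.3 Ω

40.3 Ω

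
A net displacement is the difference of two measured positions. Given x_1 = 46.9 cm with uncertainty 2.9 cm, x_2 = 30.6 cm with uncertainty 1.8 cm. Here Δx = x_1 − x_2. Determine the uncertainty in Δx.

Sums and differences: (δΔx)² = Σ (cᵢ δxᵢ)².
  (δx_1)² = 8.41;  (δx_2)² = 3.24
δΔx = √(11.7) = 3.41 cm

3.41 cm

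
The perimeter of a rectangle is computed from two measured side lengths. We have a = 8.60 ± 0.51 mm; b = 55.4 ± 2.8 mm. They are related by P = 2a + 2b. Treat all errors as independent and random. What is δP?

5.69 mm

Sums and differences: (δP)² = Σ (cᵢ δxᵢ)².
  (2·δa)² = 1.04;  (2·δb)² = 31.4
δP = √(32.4) = 5.69 mm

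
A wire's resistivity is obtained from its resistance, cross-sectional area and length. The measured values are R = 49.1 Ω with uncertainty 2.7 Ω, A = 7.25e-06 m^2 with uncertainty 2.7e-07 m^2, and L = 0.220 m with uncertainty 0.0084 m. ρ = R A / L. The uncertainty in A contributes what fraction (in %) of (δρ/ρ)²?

23.6%

(δρ/ρ)² = (1·δR/R)² + (1·δA/A)² + (-1·δL/L)²
  R term: (1×0.0550)² = 0.00302
  A term: (1×0.0372)² = 0.00139
  L term: (-1×0.0382)² = 0.00146
Total = 0.00587. Share from A = 0.00139/0.00587 = 0.236.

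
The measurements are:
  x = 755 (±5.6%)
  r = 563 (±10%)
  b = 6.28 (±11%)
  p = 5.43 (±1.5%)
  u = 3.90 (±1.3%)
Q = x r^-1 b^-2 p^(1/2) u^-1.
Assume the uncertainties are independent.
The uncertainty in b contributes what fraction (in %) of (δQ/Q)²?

(δQ/Q)² = (1·δx/x)² + (-1·δr/r)² + (-2·δb/b)² + (½·δp/p)² + (-1·δu/u)²
  x term: (1×0.0560)² = 0.00314
  r term: (-1×0.100)² = 0.0100
  b term: (-2×0.110)² = 0.0484
  p term: (0.5×0.0150)² = 5.62e-05
  u term: (-1×0.0130)² = 0.000169
Total = 0.0618. Share from b = 0.0484/0.0618 = 0.784.

78.4%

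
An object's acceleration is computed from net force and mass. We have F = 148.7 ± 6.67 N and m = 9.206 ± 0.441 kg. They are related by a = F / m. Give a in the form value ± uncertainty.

a is a product of powers, so relative uncertainties combine in quadrature:
  (1·δF/F)² = (1×0.0449)² = 0.00201;  (-1·δm/m)² = (-1×0.0479)² = 0.00229
δa/a = √(0.00431) = 0.0656
a = 16.15 m/s^2, so δa = 0.0656 × 16.15 = 1.06 m/s^2.

16.15 ± 1.06 m/s^2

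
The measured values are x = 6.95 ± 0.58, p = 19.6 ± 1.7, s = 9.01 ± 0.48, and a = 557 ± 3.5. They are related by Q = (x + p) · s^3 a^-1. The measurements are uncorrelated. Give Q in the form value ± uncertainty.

34.9 ± 6.05

Let u = x + p = 26.6. δu = √(δx² + δp²) = √(0.336 + 2.89) = 1.80, so δu/u = 0.0677.
Q is then a monomial in u, s, a:
δQ/Q = √((δu/u)² + (3·δs/s)² + (-1·δa/a)²) = √(0.00458 + 0.0255 + 3.95e-05) = 0.174
Q = 34.9, so δQ = 0.174 × 34.9 = 6.05.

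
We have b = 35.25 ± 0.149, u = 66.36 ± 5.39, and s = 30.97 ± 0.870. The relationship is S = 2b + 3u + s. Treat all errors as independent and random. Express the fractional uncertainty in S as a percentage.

5.39%

S is a linear combination, so absolute uncertainties add in quadrature:
  (2·δb)² = 0.0888;  (3·δu)² = 261;  (δs)² = 0.757
δS = √(262) = 16.2
S = 300.5, so δS/S = 16.2/300.5 = 0.0539.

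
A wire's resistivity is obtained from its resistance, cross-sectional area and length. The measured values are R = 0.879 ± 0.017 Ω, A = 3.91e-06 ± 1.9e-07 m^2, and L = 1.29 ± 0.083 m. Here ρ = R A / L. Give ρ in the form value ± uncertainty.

(2.66 ± 0.221) × 10^-6 Ω·m

Products/powers → add relative errors in quadrature, weighted by exponent:
  (1·δR/R)² = (1×0.0193)² = 0.000374;  (1·δA/A)² = (1×0.0486)² = 0.00236;  (-1·δL/L)² = (-1×0.0643)² = 0.00414
δρ/ρ = √(0.00688) = 0.0829
ρ = 2.66e-06 Ω·m, so δρ = 0.0829 × 2.66e-06 = 2.21e-07 Ω·m.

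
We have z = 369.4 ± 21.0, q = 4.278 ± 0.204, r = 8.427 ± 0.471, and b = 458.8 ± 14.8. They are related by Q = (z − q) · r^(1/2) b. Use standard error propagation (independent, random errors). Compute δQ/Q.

0.0716

Let u = z − q = 365.1. δu = √(δz² + δq²) = √(441 + 0.0416) = 21.0, so δu/u = 0.0575.
Q is then a monomial in u, r, b:
δQ/Q = √((δu/u)² + (½·δr/r)² + (1·δb/b)²) = √(0.00331 + 0.000781 + 0.00104) = 0.0716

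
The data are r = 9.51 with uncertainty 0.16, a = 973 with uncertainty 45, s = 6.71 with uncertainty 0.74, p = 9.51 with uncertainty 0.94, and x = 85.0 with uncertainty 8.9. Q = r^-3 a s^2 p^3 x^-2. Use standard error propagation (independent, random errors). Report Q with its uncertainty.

6.06 ± 2.61

Since Q is a product/quotient, work with relative uncertainties:
  (-3·δr/r)² = (-3×0.0168)² = 0.00255;  (1·δa/a)² = (1×0.0462)² = 0.00214;  (2·δs/s)² = (2×0.110)² = 0.0486;  (3·δp/p)² = (3×0.0988)² = 0.0879;  (-2·δx/x)² = (-2×0.105)² = 0.0439
δQ/Q = √(0.185) = 0.430
Q = 6.06, so δQ = 0.430 × 6.06 = 2.61.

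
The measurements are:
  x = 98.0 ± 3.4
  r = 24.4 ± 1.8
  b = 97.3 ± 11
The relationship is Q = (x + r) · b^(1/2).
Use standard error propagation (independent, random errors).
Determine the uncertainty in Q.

Let u = x + r = 122. δu = √(δx² + δr²) = √(11.6 + 3.24) = 3.85, so δu/u = 0.0314.
Q is then a monomial in u, b:
δQ/Q = √((δu/u)² + (½·δb/b)²) = √(0.000988 + 0.00320) = 0.0647
Q = 1210, so δQ = 0.0647 × 1210 = 78.1.

78.1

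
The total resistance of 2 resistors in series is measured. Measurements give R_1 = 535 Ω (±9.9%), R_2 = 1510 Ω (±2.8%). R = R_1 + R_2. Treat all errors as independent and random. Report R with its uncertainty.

2040 ± 67.8 Ω

Sums and differences: (δR)² = Σ (cᵢ δxᵢ)².
  (δR_1)² = 2810;  (δR_2)² = 1790
δR = √(4590) = 67.8 Ω
R = 2040 Ω.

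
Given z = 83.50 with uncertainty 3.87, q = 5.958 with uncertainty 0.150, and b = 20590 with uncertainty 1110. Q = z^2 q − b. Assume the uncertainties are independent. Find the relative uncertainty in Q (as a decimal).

0.198

Let p = z^2·q = 41540. δp/p = √((2·δz/z)² + (1·δq/q)²) = √(0.00859 + 0.000634) = 0.0961, so δp = 3990.
Q = p − b: δQ = √(δp² + δb²) = √(1.59e+07 + 1.23e+06) = 4140
Q = 20950, so δQ/Q = 4140/20950 = 0.198.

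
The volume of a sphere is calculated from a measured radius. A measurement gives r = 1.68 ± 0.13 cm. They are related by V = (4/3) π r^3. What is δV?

V ∝ r^3, so δV/V = |3| · δr/r = 3 × 0.0774 = 0.232.
V = 19.9 cm^3, so δV = 0.232 × 19.9 = 4.61 cm^3.

4.61 cm^3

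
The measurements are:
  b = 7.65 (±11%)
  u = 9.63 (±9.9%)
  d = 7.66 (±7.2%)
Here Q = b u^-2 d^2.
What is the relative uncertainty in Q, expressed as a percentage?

26.8%

Each factor contributes (exponent × relative error)² to (δQ/Q)²:
  (1·δb/b)² = (1×0.110)² = 0.0121;  (-2·δu/u)² = (-2×0.0990)² = 0.0392;  (2·δd/d)² = (2×0.0720)² = 0.0207
δQ/Q = √(0.0720) = 0.268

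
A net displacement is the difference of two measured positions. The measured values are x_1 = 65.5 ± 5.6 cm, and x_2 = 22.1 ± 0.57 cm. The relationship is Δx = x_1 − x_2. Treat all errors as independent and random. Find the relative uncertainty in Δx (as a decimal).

Sums and differences: (δΔx)² = Σ (cᵢ δxᵢ)².
  (δx_1)² = 31.4;  (δx_2)² = 0.325
δΔx = √(31.7) = 5.63 cm
Δx = 43.4 cm, so δΔx/Δx = 5.63/43.4 = 0.130.

0.130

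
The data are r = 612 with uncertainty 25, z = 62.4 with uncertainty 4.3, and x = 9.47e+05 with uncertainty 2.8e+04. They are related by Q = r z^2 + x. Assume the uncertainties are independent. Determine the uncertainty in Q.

3.44e+05

Let p = r·z^2 = 2.38e+06. δp/p = √((1·δr/r)² + (2·δz/z)²) = √(0.00167 + 0.0190) = 0.144, so δp = 3.43e+05.
Q = p + x: δQ = √(δp² + δx²) = √(1.17e+11 + 7.84e+08) = 3.44e+05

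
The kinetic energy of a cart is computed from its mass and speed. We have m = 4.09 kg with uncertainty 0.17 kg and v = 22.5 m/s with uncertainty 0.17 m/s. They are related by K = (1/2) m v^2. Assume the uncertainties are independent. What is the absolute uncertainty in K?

45.8 J

Since K is a product/quotient, work with relative uncertainties:
  (1·δm/m)² = (1×0.0416)² = 0.00173;  (2·δv/v)² = (2×0.00756)² = 0.000228
δK/K = √(0.00196) = 0.0442
K = 1040 J, so δK = 0.0442 × 1040 = 45.8 J.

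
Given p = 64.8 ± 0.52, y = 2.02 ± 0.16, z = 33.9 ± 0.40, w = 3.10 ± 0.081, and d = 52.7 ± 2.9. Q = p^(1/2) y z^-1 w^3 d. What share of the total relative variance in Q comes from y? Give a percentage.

40.2%

(δQ/Q)² = (½·δp/p)² + (1·δy/y)² + (-1·δz/z)² + (3·δw/w)² + (1·δd/d)²
  p term: (0.5×0.00802)² = 1.61e-05
  y term: (1×0.0792)² = 0.00627
  z term: (-1×0.0118)² = 0.000139
  w term: (3×0.0261)² = 0.00614
  d term: (1×0.0550)² = 0.00303
Total = 0.0156. Share from y = 0.00627/0.0156 = 0.402.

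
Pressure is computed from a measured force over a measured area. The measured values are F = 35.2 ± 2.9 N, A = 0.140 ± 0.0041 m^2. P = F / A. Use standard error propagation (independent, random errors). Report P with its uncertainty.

P is a product of powers, so relative uncertainties combine in quadrature:
  (1·δF/F)² = (1×0.0824)² = 0.00679;  (-1·δA/A)² = (-1×0.0293)² = 0.000858
δP/P = √(0.00765) = 0.0874
P = 251 Pa, so δP = 0.0874 × 251 = 22.0 Pa.

251 ± 22.0 Pa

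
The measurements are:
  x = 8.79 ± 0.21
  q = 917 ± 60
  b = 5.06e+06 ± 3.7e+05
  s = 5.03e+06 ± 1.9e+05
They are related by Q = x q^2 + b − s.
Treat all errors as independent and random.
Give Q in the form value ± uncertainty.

(7.42 ± 1.07) × 10^6

Let p = x·q^2 = 7.39e+06. δp/p = √((1·δx/x)² + (2·δq/q)²) = √(0.000571 + 0.0171) = 0.133, so δp = 9.83e+05.
Q = p + b − s: δQ = √(δp² + δb² + δs²) = √(9.67e+11 + 1.37e+11 + 3.61e+10) = 1.07e+06
Q = 7.42e+06.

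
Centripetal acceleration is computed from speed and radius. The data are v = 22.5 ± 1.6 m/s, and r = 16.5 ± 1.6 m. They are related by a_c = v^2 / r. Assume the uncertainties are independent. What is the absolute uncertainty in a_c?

Products/powers → add relative errors in quadrature, weighted by exponent:
  (2·δv/v)² = (2×0.0711)² = 0.0202;  (-1·δr/r)² = (-1×0.0970)² = 0.00940
δa_c/a_c = √(0.0296) = 0.172
a_c = 30.7 m/s^2, so δa_c = 0.172 × 30.7 = 5.28 m/s^2.

5.28 m/s^2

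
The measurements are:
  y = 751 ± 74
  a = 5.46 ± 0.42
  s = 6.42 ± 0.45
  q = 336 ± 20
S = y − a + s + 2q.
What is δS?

Sums and differences: (δS)² = Σ (cᵢ δxᵢ)².
  (δy)² = 5480;  (δa)² = 0.176;  (δs)² = 0.203;  (2·δq)² = 1600
δS = √(7080) = 84.1

84.1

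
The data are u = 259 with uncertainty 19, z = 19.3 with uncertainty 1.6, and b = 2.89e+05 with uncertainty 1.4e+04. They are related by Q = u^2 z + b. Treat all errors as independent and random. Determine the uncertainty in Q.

2.19e+05

Let p = u^2·z = 1.29e+06. δp/p = √((2·δu/u)² + (1·δz/z)²) = √(0.0215 + 0.00687) = 0.169, so δp = 2.18e+05.
Q = p + b: δQ = √(δp² + δb²) = √(4.76e+10 + 1.96e+08) = 2.19e+05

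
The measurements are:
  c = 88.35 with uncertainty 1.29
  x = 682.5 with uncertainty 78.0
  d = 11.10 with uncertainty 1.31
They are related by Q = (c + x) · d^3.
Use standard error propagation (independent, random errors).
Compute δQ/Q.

Let u = c + x = 770.9. δu = √(δc² + δx²) = √(1.66 + 6080) = 78.0, so δu/u = 0.101.
Q is then a monomial in u, d:
δQ/Q = √((δu/u)² + (3·δd/d)²) = √(0.0102 + 0.125) = 0.368

0.368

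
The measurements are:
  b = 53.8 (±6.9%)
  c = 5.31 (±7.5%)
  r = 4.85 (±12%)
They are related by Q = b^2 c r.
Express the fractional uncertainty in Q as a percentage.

19.8%

For a monomial Q ∝ b^2, c, r, fractional errors add in quadrature:
  (2·δb/b)² = (2×0.0690)² = 0.0190;  (1·δc/c)² = (1×0.0750)² = 0.00562;  (1·δr/r)² = (1×0.120)² = 0.0144
δQ/Q = √(0.0391) = 0.198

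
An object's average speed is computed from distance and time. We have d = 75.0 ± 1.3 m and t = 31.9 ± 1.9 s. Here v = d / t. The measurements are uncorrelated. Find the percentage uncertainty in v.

6.20%

Relative error in a monomial: (δv/v)² = Σ (nᵢ · δxᵢ/xᵢ)².
  (1·δd/d)² = (1×0.0173)² = 0.000300;  (-1·δt/t)² = (-1×0.0596)² = 0.00355
δv/v = √(0.00385) = 0.0620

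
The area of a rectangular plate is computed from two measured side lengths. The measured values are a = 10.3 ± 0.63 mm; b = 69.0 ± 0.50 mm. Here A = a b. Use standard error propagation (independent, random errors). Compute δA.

A is a product of powers, so relative uncertainties combine in quadrature:
  (1·δa/a)² = (1×0.0612)² = 0.00374;  (1·δb/b)² = (1×0.00725)² = 5.25e-05
δA/A = √(0.00379) = 0.0616
A = 711 mm^2, so δA = 0.0616 × 711 = 43.8 mm^2.

43.8 mm^2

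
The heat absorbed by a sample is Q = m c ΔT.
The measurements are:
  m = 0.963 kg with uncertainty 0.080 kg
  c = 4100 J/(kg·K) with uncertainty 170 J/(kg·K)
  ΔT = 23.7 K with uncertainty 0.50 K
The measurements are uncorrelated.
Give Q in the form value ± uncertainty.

93600 ± 8910 J

Each factor contributes (exponent × relative error)² to (δQ/Q)²:
  (1·δm/m)² = (1×0.0831)² = 0.00690;  (1·δc/c)² = (1×0.0415)² = 0.00172;  (1·δΔT/ΔT)² = (1×0.0211)² = 0.000445
δQ/Q = √(0.00907) = 0.0952
Q = 93600 J, so δQ = 0.0952 × 93600 = 8910 J.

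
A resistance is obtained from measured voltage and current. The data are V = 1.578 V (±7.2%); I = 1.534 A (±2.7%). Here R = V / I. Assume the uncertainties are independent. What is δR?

R is a product of powers, so relative uncertainties combine in quadrature:
  (1·δV/V)² = (1×0.0720)² = 0.00518;  (-1·δI/I)² = (-1×0.0270)² = 0.000729
δR/R = √(0.00591) = 0.0769
R = 1.029 Ω, so δR = 0.0769 × 1.029 = 0.0791 Ω.

0.0791 Ω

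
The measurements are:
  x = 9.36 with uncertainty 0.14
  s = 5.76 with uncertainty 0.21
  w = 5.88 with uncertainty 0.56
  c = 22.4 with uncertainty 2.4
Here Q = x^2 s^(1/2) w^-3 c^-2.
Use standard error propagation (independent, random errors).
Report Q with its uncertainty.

Relative error in a monomial: (δQ/Q)² = Σ (nᵢ · δxᵢ/xᵢ)².
  (2·δx/x)² = (2×0.0150)² = 0.000895;  (½·δs/s)² = (0.5×0.0365)² = 0.000332;  (-3·δw/w)² = (-3×0.0952)² = 0.0816;  (-2·δc/c)² = (-2×0.107)² = 0.0459
δQ/Q = √(0.129) = 0.359
Q = 0.00206, so δQ = 0.359 × 0.00206 = 0.000740.

0.00206 ± 0.000740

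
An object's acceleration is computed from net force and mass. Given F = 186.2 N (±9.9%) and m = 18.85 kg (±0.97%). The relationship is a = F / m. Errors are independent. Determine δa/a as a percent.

a is a product of powers, so relative uncertainties combine in quadrature:
  (1·δF/F)² = (1×0.0990)² = 0.00980;  (-1·δm/m)² = (-1×0.00970)² = 9.41e-05
δa/a = √(0.00990) = 0.0995

9.95%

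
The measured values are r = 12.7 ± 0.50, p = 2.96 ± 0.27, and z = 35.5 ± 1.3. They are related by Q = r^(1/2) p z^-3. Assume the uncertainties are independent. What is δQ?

Since Q is a product/quotient, work with relative uncertainties:
  (½·δr/r)² = (0.5×0.0394)² = 0.000388;  (1·δp/p)² = (1×0.0912)² = 0.00832;  (-3·δz/z)² = (-3×0.0366)² = 0.0121
δQ/Q = √(0.0208) = 0.144
Q = 0.000236, so δQ = 0.144 × 0.000236 = 3.4e-05.

3.4e-05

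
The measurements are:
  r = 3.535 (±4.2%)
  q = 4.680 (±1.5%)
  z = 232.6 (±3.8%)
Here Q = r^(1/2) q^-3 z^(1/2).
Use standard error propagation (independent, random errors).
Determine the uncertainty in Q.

Since Q is a product/quotient, work with relative uncertainties:
  (½·δr/r)² = (0.5×0.0420)² = 0.000441;  (-3·δq/q)² = (-3×0.0150)² = 0.00203;  (½·δz/z)² = (0.5×0.0380)² = 0.000361
δQ/Q = √(0.00283) = 0.0532
Q = 0.2797, so δQ = 0.0532 × 0.2797 = 0.0149.

0.0149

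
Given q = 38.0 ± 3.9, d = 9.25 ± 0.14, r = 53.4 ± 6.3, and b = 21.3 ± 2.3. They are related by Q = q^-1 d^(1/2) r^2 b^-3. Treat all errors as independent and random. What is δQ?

Products/powers → add relative errors in quadrature, weighted by exponent:
  (-1·δq/q)² = (-1×0.103)² = 0.0105;  (½·δd/d)² = (0.5×0.0151)² = 5.73e-05;  (2·δr/r)² = (2×0.118)² = 0.0557;  (-3·δb/b)² = (-3×0.108)² = 0.105
δQ/Q = √(0.171) = 0.414
Q = 0.0236, so δQ = 0.414 × 0.0236 = 0.00977.

0.00977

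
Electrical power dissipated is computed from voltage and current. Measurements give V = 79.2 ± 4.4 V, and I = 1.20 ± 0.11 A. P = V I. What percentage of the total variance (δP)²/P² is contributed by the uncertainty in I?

73.1%

(δP/P)² = (1·δV/V)² + (1·δI/I)²
  V term: (1×0.0556)² = 0.00309
  I term: (1×0.0917)² = 0.00840
Total = 0.0115. Share from I = 0.00840/0.0115 = 0.731.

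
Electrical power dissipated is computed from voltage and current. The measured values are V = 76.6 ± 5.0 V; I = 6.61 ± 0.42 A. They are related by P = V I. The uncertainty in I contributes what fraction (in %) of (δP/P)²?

(δP/P)² = (1·δV/V)² + (1·δI/I)²
  V term: (1×0.0653)² = 0.00426
  I term: (1×0.0635)² = 0.00404
Total = 0.00830. Share from I = 0.00404/0.00830 = 0.487.

48.7%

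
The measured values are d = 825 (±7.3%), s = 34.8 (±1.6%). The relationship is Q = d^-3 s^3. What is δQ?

Products/powers → add relative errors in quadrature, weighted by exponent:
  (-3·δd/d)² = (-3×0.0730)² = 0.0480;  (3·δs/s)² = (3×0.0160)² = 0.00230
δQ/Q = √(0.0503) = 0.224
Q = 7.51e-05, so δQ = 0.224 × 7.51e-05 = 1.68e-05.

1.68e-05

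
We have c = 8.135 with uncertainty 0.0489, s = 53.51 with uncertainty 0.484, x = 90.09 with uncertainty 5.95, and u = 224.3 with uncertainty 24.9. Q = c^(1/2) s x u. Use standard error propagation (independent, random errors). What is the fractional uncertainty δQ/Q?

Relative error in a monomial: (δQ/Q)² = Σ (nᵢ · δxᵢ/xᵢ)².
  (½·δc/c)² = (0.5×0.00601)² = 9.03e-06;  (1·δs/s)² = (1×0.00905)² = 8.18e-05;  (1·δx/x)² = (1×0.0660)² = 0.00436;  (1·δu/u)² = (1×0.111)² = 0.0123
δQ/Q = √(0.0168) = 0.130

0.130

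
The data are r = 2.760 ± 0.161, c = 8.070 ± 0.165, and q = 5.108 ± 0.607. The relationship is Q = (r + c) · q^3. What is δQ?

Let u = r + c = 10.83. δu = √(δr² + δc²) = √(0.0259 + 0.0272) = 0.231, so δu/u = 0.0213.
Q is then a monomial in u, q:
δQ/Q = √((δu/u)² + (3·δq/q)²) = √(0.000453 + 0.127) = 0.357
Q = 1443, so δQ = 0.357 × 1443 = 515.

515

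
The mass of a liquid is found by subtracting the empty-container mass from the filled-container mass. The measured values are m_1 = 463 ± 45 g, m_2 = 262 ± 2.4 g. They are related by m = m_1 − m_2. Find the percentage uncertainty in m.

Absolute uncertainties add in quadrature for a linear combination:
  (δm_1)² = 2020;  (δm_2)² = 5.76
δm = √(2030) = 45.1 g
m = 201 g, so δm/m = 45.1/201 = 0.224.

22.4%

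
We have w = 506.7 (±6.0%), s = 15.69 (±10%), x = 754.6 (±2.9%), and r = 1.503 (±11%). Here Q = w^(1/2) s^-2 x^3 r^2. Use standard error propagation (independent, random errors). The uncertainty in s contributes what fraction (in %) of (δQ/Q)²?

41.3%

(δQ/Q)² = (½·δw/w)² + (-2·δs/s)² + (3·δx/x)² + (2·δr/r)²
  w term: (0.5×0.0600)² = 0.000900
  s term: (-2×0.100)² = 0.0400
  x term: (3×0.0290)² = 0.00757
  r term: (2×0.110)² = 0.0484
Total = 0.0969. Share from s = 0.0400/0.0969 = 0.413.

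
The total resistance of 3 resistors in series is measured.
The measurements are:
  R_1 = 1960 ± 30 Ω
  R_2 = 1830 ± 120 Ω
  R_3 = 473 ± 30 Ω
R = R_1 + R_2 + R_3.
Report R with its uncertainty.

4260 ± 127 Ω

For a sum/difference, combine absolute errors in quadrature:
  (δR_1)² = 900;  (δR_2)² = 14400;  (δR_3)² = 900
δR = √(16200) = 127 Ω
R = 4260 Ω.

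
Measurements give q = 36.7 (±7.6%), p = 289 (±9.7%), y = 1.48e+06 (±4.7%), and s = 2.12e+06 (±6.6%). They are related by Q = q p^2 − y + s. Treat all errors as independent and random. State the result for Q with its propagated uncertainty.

(3.71 ± 0.657) × 10^6

Let w = q·p^2 = 3.07e+06. δw/w = √((1·δq/q)² + (2·δp/p)²) = √(0.00578 + 0.0376) = 0.208, so δw = 6.39e+05.
Q = w − y + s: δQ = √(δw² + δy² + δs²) = √(4.08e+11 + 4.84e+09 + 1.96e+10) = 6.57e+05
Q = 3.71e+06.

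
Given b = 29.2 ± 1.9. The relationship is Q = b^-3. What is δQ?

Q ∝ b^-3, so δQ/Q = |-3| · δb/b = 3 × 0.0651 = 0.195.
Q = 4.02e-05, so δQ = 0.195 × 4.02e-05 = 7.84e-06.

7.84e-06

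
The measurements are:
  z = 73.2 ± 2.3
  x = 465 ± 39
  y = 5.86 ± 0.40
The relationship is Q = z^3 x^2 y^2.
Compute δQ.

Q is a product of powers, so relative uncertainties combine in quadrature:
  (3·δz/z)² = (3×0.0314)² = 0.00889;  (2·δx/x)² = (2×0.0839)² = 0.0281;  (2·δy/y)² = (2×0.0683)² = 0.0186
δQ/Q = √(0.0557) = 0.236
Q = 2.91e+12, so δQ = 0.236 × 2.91e+12 = 6.87e+11.

6.87e+11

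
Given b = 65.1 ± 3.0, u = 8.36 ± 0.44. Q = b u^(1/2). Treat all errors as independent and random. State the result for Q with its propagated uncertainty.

188 ± 9.99

Since Q is a product/quotient, work with relative uncertainties:
  (1·δb/b)² = (1×0.0461)² = 0.00212;  (½·δu/u)² = (0.5×0.0526)² = 0.000693
δQ/Q = √(0.00282) = 0.0531
Q = 188, so δQ = 0.0531 × 188 = 9.99.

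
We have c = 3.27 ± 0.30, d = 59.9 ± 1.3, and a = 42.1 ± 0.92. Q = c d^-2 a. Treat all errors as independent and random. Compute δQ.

Q is a product of powers, so relative uncertainties combine in quadrature:
  (1·δc/c)² = (1×0.0917)² = 0.00842;  (-2·δd/d)² = (-2×0.0217)² = 0.00188;  (1·δa/a)² = (1×0.0219)² = 0.000478
δQ/Q = √(0.0108) = 0.104
Q = 0.0384, so δQ = 0.104 × 0.0384 = 0.00398.

0.00398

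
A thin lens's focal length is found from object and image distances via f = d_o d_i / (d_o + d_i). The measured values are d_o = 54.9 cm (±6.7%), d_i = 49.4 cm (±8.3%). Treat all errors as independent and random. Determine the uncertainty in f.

1.40 cm

∂f/∂d_o = (d_i/(d_o+d_i))² = 0.224;  ∂f/∂d_i = (d_o/(d_o+d_i))² = 0.277
δf = √((∂f/∂d_o · δd_o)² + (∂f/∂d_i · δd_i)²) = √(0.681 + 1.29) = 1.40 cm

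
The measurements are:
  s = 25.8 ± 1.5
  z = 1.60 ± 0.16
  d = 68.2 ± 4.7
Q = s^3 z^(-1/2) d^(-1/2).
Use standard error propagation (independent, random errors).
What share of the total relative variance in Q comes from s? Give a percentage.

89.2%

(δQ/Q)² = (3·δs/s)² + (−½·δz/z)² + (−½·δd/d)²
  s term: (3×0.0581)² = 0.0304
  z term: (-0.5×0.100)² = 0.00250
  d term: (-0.5×0.0689)² = 0.00119
Total = 0.0341. Share from s = 0.0304/0.0341 = 0.892.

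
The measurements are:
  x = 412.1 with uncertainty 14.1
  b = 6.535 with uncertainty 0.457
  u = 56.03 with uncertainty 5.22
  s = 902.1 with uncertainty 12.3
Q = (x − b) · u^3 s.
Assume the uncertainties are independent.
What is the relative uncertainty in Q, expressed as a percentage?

Let w = x − b = 405.6. δw = √(δx² + δb²) = √(199 + 0.209) = 14.1, so δw/w = 0.0348.
Q is then a monomial in w, u, s:
δQ/Q = √((δw/w)² + (3·δu/u)² + (1·δs/s)²) = √(0.00121 + 0.0781 + 0.000186) = 0.282

28.2%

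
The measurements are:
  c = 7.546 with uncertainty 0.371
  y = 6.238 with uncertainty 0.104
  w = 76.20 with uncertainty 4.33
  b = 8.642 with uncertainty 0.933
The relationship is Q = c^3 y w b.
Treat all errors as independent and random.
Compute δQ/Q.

Products/powers → add relative errors in quadrature, weighted by exponent:
  (3·δc/c)² = (3×0.0492)² = 0.0218;  (1·δy/y)² = (1×0.0167)² = 0.000278;  (1·δw/w)² = (1×0.0568)² = 0.00323;  (1·δb/b)² = (1×0.108)² = 0.0117
δQ/Q = √(0.0369) = 0.192

0.192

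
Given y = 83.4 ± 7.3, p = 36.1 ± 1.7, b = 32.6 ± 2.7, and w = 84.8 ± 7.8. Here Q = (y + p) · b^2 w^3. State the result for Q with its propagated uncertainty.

(7.74 ± 2.54) × 10^10

Let u = y + p = 120. δu = √(δy² + δp²) = √(53.3 + 2.89) = 7.50, so δu/u = 0.0627.
Q is then a monomial in u, b, w:
δQ/Q = √((δu/u)² + (2·δb/b)² + (3·δw/w)²) = √(0.00393 + 0.0274 + 0.0761) = 0.328
Q = 7.74e+10, so δQ = 0.328 × 7.74e+10 = 2.54e+10.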